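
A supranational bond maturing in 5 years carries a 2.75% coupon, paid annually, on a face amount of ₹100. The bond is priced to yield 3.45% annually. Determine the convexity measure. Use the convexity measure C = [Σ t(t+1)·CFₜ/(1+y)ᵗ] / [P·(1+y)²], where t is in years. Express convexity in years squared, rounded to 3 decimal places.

With y = 0.0345:
  t   CF        PV=CF/(1+0.0345)^t    t·PV        t(t+1)·PV
  1         2.75         2.6583         2.6583           5.3166
  2         2.75         2.5696         5.1393          15.4178
  3         2.75         2.4839         7.4518          29.8073
  4         2.75         2.4011         9.6044          48.0221
  5       102.75        86.7220       433.6101       2,601.6604
  Σ                     96.8350       458.4639       2,700.2242
P = 96.8350.
Convexity = Σ t(t+1)·PV / [P·(1+y)²] = 2,700.2242 / (96.8350 × 1.070190) = 26.05593.

26.056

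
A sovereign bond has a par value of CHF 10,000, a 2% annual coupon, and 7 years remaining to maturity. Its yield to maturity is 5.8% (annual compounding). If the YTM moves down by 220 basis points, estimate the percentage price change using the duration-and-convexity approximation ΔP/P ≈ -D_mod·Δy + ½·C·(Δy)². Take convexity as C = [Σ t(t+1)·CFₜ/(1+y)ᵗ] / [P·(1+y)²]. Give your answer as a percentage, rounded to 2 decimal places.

With y = 0.058:
  t   CF        PV=CF/(1+0.058)^t    t·PV        t(t+1)·PV
  1       200.00       189.0359       189.0359         378.0718
  2       200.00       178.6729       357.3458       1,072.0373
  3       200.00       168.8780       506.6339       2,026.5356
  4       200.00       159.6200       638.4800       3,192.4001
  5       200.00       150.8696       754.3479       4,526.0871
  6       200.00       142.5988       855.5930       5,989.1512
  7    10,200.00     6,873.8571    48,116.9995     384,935.9963
  Σ                  7,863.5323    51,418.4360     402,120.2795
P = 7,863.5323; D_Mac = 6.53885 yrs; D_mod = 6.18038 yrs; C = 45.68430.
Duration effect: -6.18038 × (-0.022) = +0.135968
Convexity effect: 0.5 × 45.68430 × (-0.022)² = +0.0110556
ΔP/P ≈ +0.135968 + 0.0110556 = +0.147024 = +14.7024%.

+14.70%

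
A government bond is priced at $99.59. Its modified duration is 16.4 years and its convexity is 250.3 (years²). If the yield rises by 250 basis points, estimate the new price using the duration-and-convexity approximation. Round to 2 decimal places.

$66.55

Duration effect: -D_mod·Δy = -16.4 × (+0.025) = -0.410000
Convexity effect: ½·C·(Δy)² = 0.5 × 250.3 × (0.025)² = +0.07821875
ΔP/P ≈ -0.410000 + 0.07821875 = -0.33178125
New price ≈ 99.59 × (1 - 0.33178125) = 66.5479053125.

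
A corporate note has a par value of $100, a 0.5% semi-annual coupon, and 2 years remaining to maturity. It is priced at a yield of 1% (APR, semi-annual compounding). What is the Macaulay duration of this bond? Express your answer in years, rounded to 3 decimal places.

Periodic yield y = 0.005. Discount each cash flow and weight by its period:
  t   CF        PV=CF/(1+0.005)^t    t·PV
  1         0.25         0.2488         0.2488
  2         0.25         0.2475         0.4950
  3         0.25         0.2463         0.7389
  4       100.25        98.2698       393.0793
  Σ                     99.0124       394.5619
Price P = Σ PV = 99.0124.
Macaulay duration = Σ(t·PV) / P = 394.5619 / 99.0124 = 3.98498 half-year periods.
In years: 3.98498 / 2 = 1.99249 years.

1.992 years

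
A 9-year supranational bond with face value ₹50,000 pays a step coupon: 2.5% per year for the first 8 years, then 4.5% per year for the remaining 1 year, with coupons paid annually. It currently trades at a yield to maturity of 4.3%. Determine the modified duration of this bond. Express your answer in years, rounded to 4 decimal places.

Periodic yield y = 0.043. First find Macaulay duration:
  t   CF        PV=CF/(1+0.043)^t    t·PV
  1     1,250.00     1,198.4660     1,198.4660
  2     1,250.00     1,149.0565     2,298.1131
  3     1,250.00     1,101.6841     3,305.0523
  4     1,250.00     1,056.2647     4,225.0589
  5     1,250.00     1,012.7179     5,063.5893
  6     1,250.00       970.9663     5,825.7979
  7     1,250.00       930.9361     6,516.5524
  8     1,250.00       892.5561     7,140.4492
  9    52,250.00    35,770.7066   321,936.3593
  Σ                 44,083.3543   357,509.4384
P = 44,083.3543; Macaulay duration = 357,509.4384 / 44,083.3543 = 8.10985 years.
Modified duration = D_Mac / (1 + y) = 8.10985 / 1.043 = 7.77550 years.

7.7755 years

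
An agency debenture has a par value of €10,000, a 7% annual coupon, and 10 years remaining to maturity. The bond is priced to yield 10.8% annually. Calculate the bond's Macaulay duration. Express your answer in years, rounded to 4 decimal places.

Periodic yield y = 0.108. Discount each cash flow and weight by its year:
  t   CF        PV=CF/(1+0.108)^t    t·PV
  1       700.00       631.7690       631.7690
  2       700.00       570.1886     1,140.3772
  3       700.00       514.6106     1,543.8319
  4       700.00       464.4500     1,857.8001
  5       700.00       419.1787     2,095.8937
  6       700.00       378.3202     2,269.9209
  7       700.00       341.4442     2,390.1093
  8       700.00       308.1626     2,465.3010
  9       700.00       278.1251     2,503.1260
  10   10,700.00     3,836.9503    38,369.5030
  Σ                  7,743.1993    55,267.6319
Price P = Σ PV = 7,743.1993.
Macaulay duration = Σ(t·PV) / P = 55,267.6319 / 7,743.1993 = 7.13757 years.

7.1376 years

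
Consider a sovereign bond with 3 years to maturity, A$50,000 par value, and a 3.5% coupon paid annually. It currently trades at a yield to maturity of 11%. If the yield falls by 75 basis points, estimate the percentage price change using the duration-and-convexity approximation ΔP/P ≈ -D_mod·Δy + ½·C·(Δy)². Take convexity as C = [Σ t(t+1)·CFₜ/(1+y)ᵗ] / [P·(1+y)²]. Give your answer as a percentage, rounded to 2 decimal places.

With y = 0.11:
  t   CF        PV=CF/(1+0.11)^t    t·PV        t(t+1)·PV
  1     1,750.00     1,576.5766     1,576.5766       3,153.1532
  2     1,750.00     1,420.3393     2,840.6785       8,522.0355
  3    51,750.00    37,839.1540   113,517.4619     454,069.8478
  Σ                 40,836.0698   117,934.7170     465,745.0365
P = 40,836.0698; D_Mac = 2.88800 yrs; D_mod = 2.60181 yrs; C = 9.25675.
Duration effect: -2.60181 × (-0.0075) = +0.019514
Convexity effect: 0.5 × 9.25675 × (-0.0075)² = +0.0002603
ΔP/P ≈ +0.019514 + 0.0002603 = +0.019774 = +1.9774%.

+1.98%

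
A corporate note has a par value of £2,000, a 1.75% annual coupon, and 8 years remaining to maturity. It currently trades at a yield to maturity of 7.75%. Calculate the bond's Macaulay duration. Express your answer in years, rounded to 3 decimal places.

7.394 years

Periodic yield y = 0.0775. Discount each cash flow and weight by its year:
  t   CF        PV=CF/(1+0.0775)^t    t·PV
  1        35.00        32.4826        32.4826
  2        35.00        30.1463        60.2925
  3        35.00        27.9780        83.9339
  4        35.00        25.9656       103.8625
  5        35.00        24.0980       120.4902
  6        35.00        22.3648       134.1886
  7        35.00        20.7562       145.2931
  8     2,035.00     1,120.0210     8,960.1684
  Σ                  1,303.8125     9,640.7119
Price P = Σ PV = 1,303.8125.
Macaulay duration = Σ(t·PV) / P = 9,640.7119 / 1,303.8125 = 7.39425 years.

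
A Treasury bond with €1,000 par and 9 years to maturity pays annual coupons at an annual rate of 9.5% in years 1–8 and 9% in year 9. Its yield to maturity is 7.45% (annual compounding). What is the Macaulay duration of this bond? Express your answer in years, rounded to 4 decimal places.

6.5914 years

Periodic yield y = 0.0745. Discount each cash flow and weight by its year:
  t   CF        PV=CF/(1+0.0745)^t    t·PV
  1        95.00        88.4132        88.4132
  2        95.00        82.2831       164.5662
  3        95.00        76.5781       229.7342
  4        95.00        71.2686       285.0742
  5        95.00        66.3272       331.6359
  6        95.00        61.7284       370.3705
  7        95.00        57.4485       402.1395
  8        95.00        53.4653       427.7226
  9     1,090.00       570.9114     5,138.2027
  Σ                  1,128.4238     7,437.8589
Price P = Σ PV = 1,128.4238.
Macaulay duration = Σ(t·PV) / P = 7,437.8589 / 1,128.4238 = 6.59137 years.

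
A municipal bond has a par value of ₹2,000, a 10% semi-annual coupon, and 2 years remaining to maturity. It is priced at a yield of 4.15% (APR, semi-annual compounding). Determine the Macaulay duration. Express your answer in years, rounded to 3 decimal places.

1.870 years

Periodic yield y = 0.02075. Discount each cash flow and weight by its period:
  t   CF        PV=CF/(1+0.02075)^t    t·PV
  1       100.00        97.9672        97.9672
  2       100.00        95.9757       191.9514
  3       100.00        94.0247       282.0740
  4     2,100.00     1,934.3798     7,737.5191
  Σ                  2,222.3473     8,309.5116
Price P = Σ PV = 2,222.3473.
Macaulay duration = Σ(t·PV) / P = 8,309.5116 / 2,222.3473 = 3.73907 half-year periods.
In years: 3.73907 / 2 = 1.86953 years.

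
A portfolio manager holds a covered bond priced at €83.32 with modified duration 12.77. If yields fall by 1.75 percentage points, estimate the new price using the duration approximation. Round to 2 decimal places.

€101.94

Duration approximation: ΔP/P ≈ -D_mod · Δy = -12.77 × (-0.0175) = +0.223475.
New price ≈ 83.32 × (1 + 0.223475) = 101.939937.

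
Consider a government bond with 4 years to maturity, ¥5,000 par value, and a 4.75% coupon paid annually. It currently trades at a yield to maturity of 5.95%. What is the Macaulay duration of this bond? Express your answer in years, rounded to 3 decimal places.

3.730 years

Periodic yield y = 0.0595. Discount each cash flow and weight by its year:
  t   CF        PV=CF/(1+0.0595)^t    t·PV
  1       237.50       224.1623       224.1623
  2       237.50       211.5737       423.1474
  3       237.50       199.6920       599.0761
  4     5,237.50     4,156.4273    16,625.7093
  Σ                  4,791.8554    17,872.0952
Price P = Σ PV = 4,791.8554.
Macaulay duration = Σ(t·PV) / P = 17,872.0952 / 4,791.8554 = 3.72968 years.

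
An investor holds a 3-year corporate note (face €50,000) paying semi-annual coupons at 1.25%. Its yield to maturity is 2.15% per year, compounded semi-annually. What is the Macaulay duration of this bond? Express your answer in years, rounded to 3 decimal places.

Periodic yield y = 0.01075. Discount each cash flow and weight by its period:
  t   CF        PV=CF/(1+0.01075)^t    t·PV
  1       312.50       309.1764       309.1764
  2       312.50       305.8881       611.7761
  3       312.50       302.6347       907.9042
  4       312.50       299.4160     1,197.6640
  5       312.50       296.2315     1,481.1576
  6    50,312.50    47,186.0255   283,116.1527
  Σ                 48,699.3721   287,623.8311
Price P = Σ PV = 48,699.3721.
Macaulay duration = Σ(t·PV) / P = 287,623.8311 / 48,699.3721 = 5.90611 half-year periods.
In years: 5.90611 / 2 = 2.95305 years.

2.953 years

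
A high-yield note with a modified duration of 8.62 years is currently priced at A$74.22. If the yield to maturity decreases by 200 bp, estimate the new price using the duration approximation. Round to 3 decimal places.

A$87.016

Duration approximation: ΔP/P ≈ -D_mod · Δy = -8.62 × (-0.02) = +0.172400.
New price ≈ 74.22 × (1 + 0.172400) = 87.015528.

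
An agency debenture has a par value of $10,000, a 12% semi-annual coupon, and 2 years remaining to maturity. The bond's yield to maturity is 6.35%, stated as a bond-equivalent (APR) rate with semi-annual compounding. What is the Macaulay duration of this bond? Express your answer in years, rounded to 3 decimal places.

1.845 years

Periodic yield y = 0.03175. Discount each cash flow and weight by its period:
  t   CF        PV=CF/(1+0.03175)^t    t·PV
  1       600.00       581.5362       581.5362
  2       600.00       563.6406     1,127.2813
  3       600.00       546.2957     1,638.8872
  4    10,600.00     9,354.2281    37,416.9123
  Σ                 11,045.7007    40,764.6171
Price P = Σ PV = 11,045.7007.
Macaulay duration = Σ(t·PV) / P = 40,764.6171 / 11,045.7007 = 3.69054 half-year periods.
In years: 3.69054 / 2 = 1.84527 years.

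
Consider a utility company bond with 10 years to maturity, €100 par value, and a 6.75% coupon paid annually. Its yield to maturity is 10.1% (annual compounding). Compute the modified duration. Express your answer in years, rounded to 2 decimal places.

6.59 years

Periodic yield y = 0.101. First find Macaulay duration:
  t   CF        PV=CF/(1+0.101)^t    t·PV
  1         6.75         6.1308         6.1308
  2         6.75         5.5684        11.1368
  3         6.75         5.0576        15.1727
  4         6.75         4.5936        18.3745
  5         6.75         4.1722        20.8611
  6         6.75         3.7895        22.7369
  7         6.75         3.4419        24.0930
  8         6.75         3.1261        25.0089
  9         6.75         2.8393        25.5541
  10      106.75        40.7845       407.8446
  Σ                     79.5038       576.9133
P = 79.5038; Macaulay duration = 576.9133 / 79.5038 = 7.25642 years.
Modified duration = D_Mac / (1 + y) = 7.25642 / 1.101 = 6.59076 years.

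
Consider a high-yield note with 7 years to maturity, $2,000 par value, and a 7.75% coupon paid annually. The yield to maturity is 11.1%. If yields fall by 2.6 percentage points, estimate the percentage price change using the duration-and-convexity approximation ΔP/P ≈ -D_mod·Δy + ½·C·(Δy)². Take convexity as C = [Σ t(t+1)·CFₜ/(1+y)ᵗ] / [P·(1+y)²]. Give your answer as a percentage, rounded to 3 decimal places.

+14.038%

With y = 0.111:
  t   CF        PV=CF/(1+0.111)^t    t·PV        t(t+1)·PV
  1       155.00       139.5140       139.5140         279.0279
  2       155.00       125.5751       251.1502         753.4507
  3       155.00       113.0289       339.0867       1,356.3469
  4       155.00       101.7362       406.9448       2,034.7238
  5       155.00        91.5717       457.8586       2,747.1518
  6       155.00        82.4228       494.5368       3,461.7574
  7     2,155.00     1,031.4516     7,220.1613      57,761.2907
  Σ                  1,685.3003     9,309.2524      68,393.7491
P = 1,685.3003; D_Mac = 5.52379 yrs; D_mod = 4.97191 yrs; C = 32.87842.
Duration effect: -4.97191 × (-0.026) = +0.129270
Convexity effect: 0.5 × 32.87842 × (-0.026)² = +0.0111129
ΔP/P ≈ +0.129270 + 0.0111129 = +0.140383 = +14.0383%.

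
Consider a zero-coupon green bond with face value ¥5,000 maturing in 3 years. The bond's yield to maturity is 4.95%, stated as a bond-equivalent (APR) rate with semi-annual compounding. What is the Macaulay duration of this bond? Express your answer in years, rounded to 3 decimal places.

3.000 years

A zero-coupon bond has a single cash flow at maturity, so its Macaulay duration equals its maturity: 3 years.
(Equivalently: 6 semi-annual periods ÷ 2 = 3 years.)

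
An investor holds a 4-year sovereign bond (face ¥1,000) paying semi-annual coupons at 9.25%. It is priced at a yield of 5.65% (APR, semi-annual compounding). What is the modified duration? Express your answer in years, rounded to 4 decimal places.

3.3757 years

Periodic yield y = 0.02825. First find Macaulay duration:
  t   CF        PV=CF/(1+0.02825)^t    t·PV
  1        46.25        44.9793        44.9793
  2        46.25        43.7436        87.4872
  3        46.25        42.5418       127.6253
  4        46.25        41.3730       165.4919
  5        46.25        40.2363       201.1816
  6        46.25        39.1309       234.7852
  7        46.25        38.0558       266.3905
  8     1,046.25       837.2318     6,697.8546
  Σ                  1,127.2924     7,825.7955
P = 1,127.2924; Macaulay duration = 7,825.7955 / 1,127.2924 = 6.94212 half-year periods = 3.47106 years.
Modified duration = D_Mac / (1 + y) = 3.47106 / 1.02825 = 3.37569 years.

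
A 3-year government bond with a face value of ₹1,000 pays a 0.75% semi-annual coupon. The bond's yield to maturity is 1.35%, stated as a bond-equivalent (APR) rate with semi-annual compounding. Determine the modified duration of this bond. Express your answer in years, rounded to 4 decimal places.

2.9519 years

Periodic yield y = 0.00675. First find Macaulay duration:
  t   CF        PV=CF/(1+0.00675)^t    t·PV
  1         3.75         3.7249         3.7249
  2         3.75         3.6999         7.3998
  3         3.75         3.6751        11.0252
  4         3.75         3.6504        14.6017
  5         3.75         3.6260        18.1298
  6     1,003.75       964.0415     5,784.2490
  Σ                    982.4177     5,839.1304
P = 982.4177; Macaulay duration = 5,839.1304 / 982.4177 = 5.94363 half-year periods = 2.97182 years.
Modified duration = D_Mac / (1 + y) = 2.97182 / 1.00675 = 2.95189 years.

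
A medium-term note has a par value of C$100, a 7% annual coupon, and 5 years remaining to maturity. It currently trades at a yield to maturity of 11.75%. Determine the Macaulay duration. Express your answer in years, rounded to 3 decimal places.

Periodic yield y = 0.1175. Discount each cash flow and weight by its year:
  t   CF        PV=CF/(1+0.1175)^t    t·PV
  1         7.00         6.2640         6.2640
  2         7.00         5.6054        11.2107
  3         7.00         5.0160        15.0479
  4         7.00         4.4886        17.9543
  5       107.00        61.3969       306.9843
  Σ                     82.7707       357.4612
Price P = Σ PV = 82.7707.
Macaulay duration = Σ(t·PV) / P = 357.4612 / 82.7707 = 4.31869 years.

4.319 years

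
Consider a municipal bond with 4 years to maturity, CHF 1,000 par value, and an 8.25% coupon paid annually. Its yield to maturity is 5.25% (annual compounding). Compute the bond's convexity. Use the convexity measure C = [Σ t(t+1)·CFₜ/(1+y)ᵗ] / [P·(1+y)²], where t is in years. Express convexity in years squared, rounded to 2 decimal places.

With y = 0.0525:
  t   CF        PV=CF/(1+0.0525)^t    t·PV        t(t+1)·PV
  1        82.50        78.3848        78.3848         156.7696
  2        82.50        74.4749       148.9497         446.8492
  3        82.50        70.7600       212.2799         849.1196
  4     1,082.50       882.1440     3,528.5760      17,642.8801
  Σ                  1,105.7636     3,968.1905      19,095.6185
P = 1,105.7636.
Convexity = Σ t(t+1)·PV / [P·(1+y)²] = 19,095.6185 / (1,105.7636 × 1.107756) = 15.58932.

15.59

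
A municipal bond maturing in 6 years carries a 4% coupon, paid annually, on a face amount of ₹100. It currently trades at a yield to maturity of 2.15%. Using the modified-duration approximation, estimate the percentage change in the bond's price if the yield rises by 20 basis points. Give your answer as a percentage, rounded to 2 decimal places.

Periodic yield y = 0.0215. Modified duration first:
  t   CF        PV=CF/(1+0.0215)^t    t·PV
  1         4.00         3.9158         3.9158
  2         4.00         3.8334         7.6668
  3         4.00         3.7527        11.2581
  4         4.00         3.6737        14.6949
  5         4.00         3.5964        17.9820
  6       104.00        91.5384       549.2301
  Σ                    110.3104       604.7478
P = 110.3104; D_Mac = 5.48224 yrs; D_mod = 5.48224/(1+0.0215) = 5.36685 yrs.
ΔP/P ≈ -D_mod · Δy = -5.36685 × (+0.002) = -0.010734 = -1.0734%.

-1.07%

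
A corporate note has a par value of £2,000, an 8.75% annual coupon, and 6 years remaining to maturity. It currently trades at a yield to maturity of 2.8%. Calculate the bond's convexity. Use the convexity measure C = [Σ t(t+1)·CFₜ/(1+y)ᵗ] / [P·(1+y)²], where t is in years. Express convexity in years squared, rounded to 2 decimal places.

31.57

With y = 0.028:
  t   CF        PV=CF/(1+0.028)^t    t·PV        t(t+1)·PV
  1       175.00       170.2335       170.2335         340.4669
  2       175.00       165.5968       331.1935         993.5805
  3       175.00       161.0863       483.2590       1,933.0360
  4       175.00       156.6988       626.7951       3,133.9754
  5       175.00       152.4307       762.1536       4,572.9213
  6     2,175.00     1,842.8949    11,057.3695      77,401.5867
  Σ                  2,648.9410    13,431.0042      88,375.5670
P = 2,648.9410.
Convexity = Σ t(t+1)·PV / [P·(1+y)²] = 88,375.5670 / (2,648.9410 × 1.056784) = 31.56994.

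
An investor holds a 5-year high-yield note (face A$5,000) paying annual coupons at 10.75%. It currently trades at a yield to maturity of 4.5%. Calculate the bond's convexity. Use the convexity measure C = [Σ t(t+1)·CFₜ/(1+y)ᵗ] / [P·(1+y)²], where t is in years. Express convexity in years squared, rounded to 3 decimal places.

With y = 0.045:
  t   CF        PV=CF/(1+0.045)^t    t·PV        t(t+1)·PV
  1       537.50       514.3541       514.3541       1,028.7081
  2       537.50       492.2048       984.4097       2,953.2291
  3       537.50       471.0094     1,413.0283       5,652.1131
  4       537.50       450.7267     1,802.9069       9,014.5344
  5     5,537.50     4,443.5727    22,217.8633     133,307.1801
  Σ                  6,371.8677    26,932.5623     151,955.7649
P = 6,371.8677.
Convexity = Σ t(t+1)·PV / [P·(1+y)²] = 151,955.7649 / (6,371.8677 × 1.092025) = 21.83825.

21.838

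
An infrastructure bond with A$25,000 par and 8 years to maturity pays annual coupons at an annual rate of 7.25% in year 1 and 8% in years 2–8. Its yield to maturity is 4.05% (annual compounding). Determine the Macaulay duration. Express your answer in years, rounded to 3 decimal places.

Periodic yield y = 0.0405. Discount each cash flow and weight by its year:
  t   CF        PV=CF/(1+0.0405)^t    t·PV
  1     1,812.50     1,741.9510     1,741.9510
  2     2,000.00     1,847.3357     3,694.6714
  3     2,000.00     1,775.4308     5,326.2923
  4     2,000.00     1,706.3246     6,825.2985
  5     2,000.00     1,639.9083     8,199.5417
  6     2,000.00     1,576.0772     9,456.4632
  7     2,000.00     1,514.7306    10,603.1143
  8    27,000.00    19,652.9201   157,223.3605
  Σ                 31,454.6783   203,070.6930
Price P = Σ PV = 31,454.6783.
Macaulay duration = Σ(t·PV) / P = 203,070.6930 / 31,454.6783 = 6.45598 years.

6.456 years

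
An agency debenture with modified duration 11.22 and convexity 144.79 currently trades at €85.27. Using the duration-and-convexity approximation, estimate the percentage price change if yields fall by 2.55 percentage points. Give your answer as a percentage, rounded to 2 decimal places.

Duration effect: -D_mod·Δy = -11.22 × (-0.0255) = +0.286110
Convexity effect: ½·C·(Δy)² = 0.5 × 144.79 × (-0.0255)² = +0.04707484875
ΔP/P ≈ +0.286110 + 0.04707484875 = +0.33318484875
= +33.318484875%.

+33.32%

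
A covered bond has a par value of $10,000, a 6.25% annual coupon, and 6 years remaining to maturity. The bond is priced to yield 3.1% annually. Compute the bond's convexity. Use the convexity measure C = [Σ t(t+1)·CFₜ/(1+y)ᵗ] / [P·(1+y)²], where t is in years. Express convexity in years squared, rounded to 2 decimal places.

With y = 0.031:
  t   CF        PV=CF/(1+0.031)^t    t·PV        t(t+1)·PV
  1       625.00       606.2076       606.2076       1,212.4151
  2       625.00       587.9802     1,175.9604       3,527.8811
  3       625.00       570.3009     1,710.9026       6,843.6102
  4       625.00       553.1531     2,212.6124      11,063.0621
  5       625.00       536.5210     2,682.6048      16,095.6287
  6    10,625.00     8,846.6113    53,079.6680     371,557.6757
  Σ                 11,700.7740    61,467.9557     410,300.2730
P = 11,700.7740.
Convexity = Σ t(t+1)·PV / [P·(1+y)²] = 410,300.2730 / (11,700.7740 × 1.062961) = 32.98906.

32.99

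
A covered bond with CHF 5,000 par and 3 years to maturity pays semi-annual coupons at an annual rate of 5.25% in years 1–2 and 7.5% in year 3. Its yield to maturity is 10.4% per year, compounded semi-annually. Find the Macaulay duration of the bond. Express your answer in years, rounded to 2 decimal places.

Periodic yield y = 0.052. Discount each cash flow and weight by its period:
  t   CF        PV=CF/(1+0.052)^t    t·PV
  1       131.25       124.7624       124.7624
  2       131.25       118.5954       237.1908
  3       131.25       112.7333       338.1998
  4       131.25       107.1609       428.6436
  5       187.50       145.5200       727.5998
  6     5,187.50     3,827.0459    22,962.2754
  Σ                  4,435.8178    24,818.6718
Price P = Σ PV = 4,435.8178.
Macaulay duration = Σ(t·PV) / P = 24,818.6718 / 4,435.8178 = 5.59506 half-year periods.
In years: 5.59506 / 2 = 2.79753 years.

2.80 years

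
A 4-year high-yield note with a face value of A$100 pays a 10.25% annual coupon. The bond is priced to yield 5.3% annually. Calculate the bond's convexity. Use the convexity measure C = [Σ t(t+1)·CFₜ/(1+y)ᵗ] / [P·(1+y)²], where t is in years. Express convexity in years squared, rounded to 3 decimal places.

With y = 0.053:
  t   CF        PV=CF/(1+0.053)^t    t·PV        t(t+1)·PV
  1        10.25         9.7341         9.7341          19.4682
  2        10.25         9.2442        18.4883          55.4649
  3        10.25         8.7789        26.3366         105.3465
  4       110.25        89.6737       358.6948       1,793.4741
  Σ                    117.4308       413.2538       1,973.7537
P = 117.4308.
Convexity = Σ t(t+1)·PV / [P·(1+y)²] = 1,973.7537 / (117.4308 × 1.108809) = 15.15843.

15.158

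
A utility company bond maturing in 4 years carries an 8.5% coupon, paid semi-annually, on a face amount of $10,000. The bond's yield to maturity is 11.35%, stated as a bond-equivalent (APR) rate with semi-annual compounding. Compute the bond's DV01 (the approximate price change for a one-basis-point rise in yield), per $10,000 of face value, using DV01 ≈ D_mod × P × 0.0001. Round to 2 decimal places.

Periodic yield y = 0.05675.
  t   CF        PV=CF/(1+0.05675)^t    t·PV
  1       425.00       402.1765       402.1765
  2       425.00       380.5786       761.1573
  3       425.00       360.1407     1,080.4220
  4       425.00       340.8002     1,363.2010
  5       425.00       322.4985     1,612.4923
  6       425.00       305.1795     1,831.0771
  7       425.00       288.7907     2,021.5346
  8    10,425.00     6,703.4444    53,627.5552
  Σ                  9,103.6091    62,699.6160
P = 9,103.6091; D_Mac = 6.88734 half-year periods = 3.44367 yrs; D_mod = 3.25873 yrs.
DV01 ≈ 3.25873 × 9,103.6091 × 0.0001 = 2.966625.

$2.97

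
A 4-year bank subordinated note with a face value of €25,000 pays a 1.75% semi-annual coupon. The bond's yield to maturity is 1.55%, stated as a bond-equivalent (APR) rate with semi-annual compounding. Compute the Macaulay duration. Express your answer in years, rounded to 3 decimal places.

Periodic yield y = 0.00775. Discount each cash flow and weight by its period:
  t   CF        PV=CF/(1+0.00775)^t    t·PV
  1       218.75       217.0677       217.0677
  2       218.75       215.3984       430.7968
  3       218.75       213.7419       641.2257
  4       218.75       212.0981       848.3925
  5       218.75       210.4670     1,052.3350
  6       218.75       208.8484     1,253.0906
  7       218.75       207.2423     1,450.6961
  8    25,218.75    23,708.3375   189,666.7003
  Σ                 25,193.2014   195,560.3048
Price P = Σ PV = 25,193.2014.
Macaulay duration = Σ(t·PV) / P = 195,560.3048 / 25,193.2014 = 7.76242 half-year periods.
In years: 7.76242 / 2 = 3.88121 years.

3.881 years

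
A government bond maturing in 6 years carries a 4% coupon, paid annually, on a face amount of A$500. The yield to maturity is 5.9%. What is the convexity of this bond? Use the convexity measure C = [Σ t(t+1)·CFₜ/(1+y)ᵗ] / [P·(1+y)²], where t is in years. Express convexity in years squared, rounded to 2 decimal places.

32.66

With y = 0.059:
  t   CF        PV=CF/(1+0.059)^t    t·PV        t(t+1)·PV
  1        20.00        18.8857        18.8857          37.7715
  2        20.00        17.8336        35.6671         107.0014
  3        20.00        16.8400        50.5200         202.0800
  4        20.00        15.9018        63.6072         318.0359
  5        20.00        15.0159        75.0793         450.4758
  6       520.00       368.6613     2,211.9680      15,483.7758
  Σ                    453.1383     2,455.7273      16,599.1403
P = 453.1383.
Convexity = Σ t(t+1)·PV / [P·(1+y)²] = 16,599.1403 / (453.1383 × 1.121481) = 32.66352.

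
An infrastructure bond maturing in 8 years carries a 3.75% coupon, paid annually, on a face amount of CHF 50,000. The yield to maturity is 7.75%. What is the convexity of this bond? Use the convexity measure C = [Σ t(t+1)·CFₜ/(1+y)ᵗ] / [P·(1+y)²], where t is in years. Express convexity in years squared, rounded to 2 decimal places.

50.83

With y = 0.0775:
  t   CF        PV=CF/(1+0.0775)^t    t·PV        t(t+1)·PV
  1     1,875.00     1,740.1392     1,740.1392       3,480.2784
  2     1,875.00     1,614.9784     3,229.9568       9,689.8703
  3     1,875.00     1,498.8198     4,496.4595      17,985.8382
  4     1,875.00     1,391.0161     5,564.0644      27,820.3220
  5     1,875.00     1,290.9662     6,454.8311      38,728.9865
  6     1,875.00     1,198.1125     7,188.6750      50,320.7250
  7     1,875.00     1,111.9374     7,783.5615      62,268.4919
  8    51,875.00    28,550.9050   228,407.2400   2,055,665.1604
  Σ                 38,396.8746   264,864.9275   2,265,959.6727
P = 38,396.8746.
Convexity = Σ t(t+1)·PV / [P·(1+y)²] = 2,265,959.6727 / (38,396.8746 × 1.161006) = 50.83019.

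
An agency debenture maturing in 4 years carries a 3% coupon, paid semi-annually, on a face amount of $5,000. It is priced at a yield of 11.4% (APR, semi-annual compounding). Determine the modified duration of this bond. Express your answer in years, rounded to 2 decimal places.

3.55 years

Periodic yield y = 0.057. First find Macaulay duration:
  t   CF        PV=CF/(1+0.057)^t    t·PV
  1        75.00        70.9555        70.9555
  2        75.00        67.1292       134.2583
  3        75.00        63.5092       190.5275
  4        75.00        60.0843       240.3374
  5        75.00        56.8442       284.2211
  6        75.00        53.7788       322.6730
  7        75.00        50.8787       356.1512
  8     5,075.00     3,257.1379    26,057.1033
  Σ                  3,680.3179    27,656.2273
P = 3,680.3179; Macaulay duration = 27,656.2273 / 3,680.3179 = 7.51463 half-year periods = 3.75731 years.
Modified duration = D_Mac / (1 + y) = 3.75731 / 1.057 = 3.55470 years.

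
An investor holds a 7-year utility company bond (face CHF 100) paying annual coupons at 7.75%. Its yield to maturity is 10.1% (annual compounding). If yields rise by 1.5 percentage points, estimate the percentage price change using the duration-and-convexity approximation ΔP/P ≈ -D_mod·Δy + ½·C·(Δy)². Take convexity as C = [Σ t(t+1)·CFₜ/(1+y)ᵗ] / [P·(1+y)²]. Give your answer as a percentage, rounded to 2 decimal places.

With y = 0.101:
  t   CF        PV=CF/(1+0.101)^t    t·PV        t(t+1)·PV
  1         7.75         7.0391         7.0391          14.0781
  2         7.75         6.3933        12.7867          38.3600
  3         7.75         5.8068        17.4205          69.6821
  4         7.75         5.2741        21.0966         105.4830
  5         7.75         4.7903        23.9516         143.7098
  6         7.75         4.3509        26.1053         182.7372
  7       107.75        54.9422       384.5954       3,076.7632
  Σ                     88.5968       492.9952       3,630.8134
P = 88.5968; D_Mac = 5.56448 yrs; D_mod = 5.05403 yrs; C = 33.80737.
Duration effect: -5.05403 × (+0.015) = -0.075810
Convexity effect: 0.5 × 33.80737 × (0.015)² = +0.0038033
ΔP/P ≈ -0.075810 + 0.0038033 = -0.072007 = -7.2007%.

-7.20%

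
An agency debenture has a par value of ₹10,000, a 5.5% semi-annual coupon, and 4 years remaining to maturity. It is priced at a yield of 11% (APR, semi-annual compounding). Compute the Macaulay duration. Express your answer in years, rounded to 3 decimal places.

3.601 years

Periodic yield y = 0.055. Discount each cash flow and weight by its period:
  t   CF        PV=CF/(1+0.055)^t    t·PV
  1       275.00       260.6635       260.6635
  2       275.00       247.0744       494.1488
  3       275.00       234.1938       702.5813
  4       275.00       221.9846       887.9384
  5       275.00       210.4119     1,052.0597
  6       275.00       199.4426     1,196.6556
  7       275.00       189.0451     1,323.3159
  8    10,275.00     6,695.1784    53,561.4272
  Σ                  8,257.9944    59,478.7904
Price P = Σ PV = 8,257.9944.
Macaulay duration = Σ(t·PV) / P = 59,478.7904 / 8,257.9944 = 7.20257 half-year periods.
In years: 7.20257 / 2 = 3.60129 years.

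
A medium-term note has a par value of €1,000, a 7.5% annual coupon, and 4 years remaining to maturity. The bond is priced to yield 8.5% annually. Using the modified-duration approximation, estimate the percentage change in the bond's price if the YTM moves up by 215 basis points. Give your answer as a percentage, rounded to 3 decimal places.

Periodic yield y = 0.085. Modified duration first:
  t   CF        PV=CF/(1+0.085)^t    t·PV
  1        75.00        69.1244        69.1244
  2        75.00        63.7091       127.4183
  3        75.00        58.7181       176.1543
  4     1,075.00       775.6924     3,102.7694
  Σ                    967.2440     3,475.4665
P = 967.2440; D_Mac = 3.59316 yrs; D_mod = 3.59316/(1+0.085) = 3.31167 yrs.
ΔP/P ≈ -D_mod · Δy = -3.31167 × (+0.0215) = -0.071201 = -7.1201%.

-7.120%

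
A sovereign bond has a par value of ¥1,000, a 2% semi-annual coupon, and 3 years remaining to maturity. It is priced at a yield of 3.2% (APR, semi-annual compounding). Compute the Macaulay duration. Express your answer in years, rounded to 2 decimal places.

Periodic yield y = 0.016. Discount each cash flow and weight by its period:
  t   CF        PV=CF/(1+0.016)^t    t·PV
  1        10.00         9.8425         9.8425
  2        10.00         9.6875        19.3750
  3        10.00         9.5350        28.6049
  4        10.00         9.3848        37.5392
  5        10.00         9.2370        46.1851
  6     1,010.00       918.2462     5,509.4770
  Σ                    965.9330     5,651.0237
Price P = Σ PV = 965.9330.
Macaulay duration = Σ(t·PV) / P = 5,651.0237 / 965.9330 = 5.85033 half-year periods.
In years: 5.85033 / 2 = 2.92516 years.

2.93 years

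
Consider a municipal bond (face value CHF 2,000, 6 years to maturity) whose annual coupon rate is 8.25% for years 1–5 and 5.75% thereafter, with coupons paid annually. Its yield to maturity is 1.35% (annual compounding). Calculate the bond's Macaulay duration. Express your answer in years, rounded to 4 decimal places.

5.1257 years

Periodic yield y = 0.0135. Discount each cash flow and weight by its year:
  t   CF        PV=CF/(1+0.0135)^t    t·PV
  1       165.00       162.8022       162.8022
  2       165.00       160.6336       321.2672
  3       165.00       158.4939       475.4818
  4       165.00       156.3828       625.5311
  5       165.00       154.2997       771.4987
  6     2,115.00     1,951.4968    11,708.9811
  Σ                  2,744.1091    14,065.5621
Price P = Σ PV = 2,744.1091.
Macaulay duration = Σ(t·PV) / P = 14,065.5621 / 2,744.1091 = 5.12573 years.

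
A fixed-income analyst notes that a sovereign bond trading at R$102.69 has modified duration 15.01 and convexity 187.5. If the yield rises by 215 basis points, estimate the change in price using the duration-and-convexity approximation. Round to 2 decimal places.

-R$28.69

Duration effect: -D_mod·Δy = -15.01 × (+0.0215) = -0.322715
Convexity effect: ½·C·(Δy)² = 0.5 × 187.5 × (0.0215)² = +0.0433359375
ΔP/P ≈ -0.322715 + 0.0433359375 = -0.2793790625
ΔP ≈ 102.69 × (-0.2793790625) = -28.689435928125.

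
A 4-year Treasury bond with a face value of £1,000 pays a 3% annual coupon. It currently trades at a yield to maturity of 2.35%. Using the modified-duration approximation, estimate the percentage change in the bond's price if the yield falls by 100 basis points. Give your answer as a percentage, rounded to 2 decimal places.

+3.74%

Periodic yield y = 0.0235. Modified duration first:
  t   CF        PV=CF/(1+0.0235)^t    t·PV
  1        30.00        29.3112        29.3112
  2        30.00        28.6382        57.2764
  3        30.00        27.9806        83.9419
  4     1,030.00       938.6114     3,754.4457
  Σ                  1,024.5414     3,924.9752
P = 1,024.5414; D_Mac = 3.83096 yrs; D_mod = 3.83096/(1+0.0235) = 3.74300 yrs.
ΔP/P ≈ -D_mod · Δy = -3.74300 × (-0.01) = +0.037430 = +3.7430%.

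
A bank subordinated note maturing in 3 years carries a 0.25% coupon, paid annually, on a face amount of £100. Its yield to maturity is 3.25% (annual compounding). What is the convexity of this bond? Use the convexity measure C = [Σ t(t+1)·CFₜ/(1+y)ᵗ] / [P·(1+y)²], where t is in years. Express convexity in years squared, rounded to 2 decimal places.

11.22

With y = 0.0325:
  t   CF        PV=CF/(1+0.0325)^t    t·PV        t(t+1)·PV
  1         0.25         0.2421         0.2421           0.4843
  2         0.25         0.2345         0.4690           1.4071
  3       100.25        91.0781       273.2344       1,092.9378
  Σ                     91.5548       273.9456       1,094.8291
P = 91.5548.
Convexity = Σ t(t+1)·PV / [P·(1+y)²] = 1,094.8291 / (91.5548 × 1.066056) = 11.21722.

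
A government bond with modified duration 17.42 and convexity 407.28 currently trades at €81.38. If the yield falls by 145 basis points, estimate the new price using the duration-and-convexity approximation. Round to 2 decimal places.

Duration effect: -D_mod·Δy = -17.42 × (-0.0145) = +0.252590
Convexity effect: ½·C·(Δy)² = 0.5 × 407.28 × (-0.0145)² = +0.04281531
ΔP/P ≈ +0.252590 + 0.04281531 = +0.29540531
New price ≈ 81.38 × (1 + 0.29540531) = 105.4200841278.

€105.42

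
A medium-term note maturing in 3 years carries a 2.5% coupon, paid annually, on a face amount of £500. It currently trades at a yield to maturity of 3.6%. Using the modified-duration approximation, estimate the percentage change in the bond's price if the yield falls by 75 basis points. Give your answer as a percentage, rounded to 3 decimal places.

Periodic yield y = 0.036. Modified duration first:
  t   CF        PV=CF/(1+0.036)^t    t·PV
  1        12.50        12.0656        12.0656
  2        12.50        11.6464        23.2927
  3       512.50       460.9084     1,382.7251
  Σ                    484.6204     1,418.0835
P = 484.6204; D_Mac = 2.92617 yrs; D_mod = 2.92617/(1+0.036) = 2.82449 yrs.
ΔP/P ≈ -D_mod · Δy = -2.82449 × (-0.0075) = +0.021184 = +2.1184%.

+2.118%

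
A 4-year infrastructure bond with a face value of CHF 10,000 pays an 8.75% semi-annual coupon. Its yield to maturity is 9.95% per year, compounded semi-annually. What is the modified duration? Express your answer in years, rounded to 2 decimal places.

Periodic yield y = 0.04975. First find Macaulay duration:
  t   CF        PV=CF/(1+0.04975)^t    t·PV
  1       437.50       416.7659       416.7659
  2       437.50       397.0144       794.0289
  3       437.50       378.1990     1,134.5971
  4       437.50       360.2753     1,441.1013
  5       437.50       343.2011     1,716.0054
  6       437.50       326.9360     1,961.6161
  7       437.50       311.4418     2,180.0925
  8    10,437.50     7,077.9815    56,623.8518
  Σ                  9,611.8150    66,268.0589
P = 9,611.8150; Macaulay duration = 66,268.0589 / 9,611.8150 = 6.89444 half-year periods = 3.44722 years.
Modified duration = D_Mac / (1 + y) = 3.44722 / 1.04975 = 3.28385 years.

3.28 years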